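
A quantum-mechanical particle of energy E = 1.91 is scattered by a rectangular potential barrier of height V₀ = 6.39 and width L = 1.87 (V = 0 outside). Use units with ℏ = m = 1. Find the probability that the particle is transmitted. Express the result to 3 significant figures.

E < V₀: inside the barrier ψ ∝ e^{±κx} with κ = √(2m(V₀ − E))/ℏ = 2.993.
κL = 5.598, sinh(κL) = 134.9.
The exact tunnelling result is T⁻¹ = 1 + V₀² sinh²(κL) / [4E(V₀ − E)] = 21700, so T = 0.0000461.

T = 0.0000461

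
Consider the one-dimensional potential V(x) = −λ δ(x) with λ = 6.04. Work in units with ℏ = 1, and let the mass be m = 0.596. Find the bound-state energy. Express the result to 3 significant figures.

For x ≠ 0 the bound state is ψ ∝ e^{−κ|x|}; integrating the TISE across the delta gives the cusp condition 2κ = 2mλ/ℏ², so κ = 3.600.
Then E = −ℏ²κ²/(2m) = −mλ²/(2ℏ²) = -10.87.

E = -10.9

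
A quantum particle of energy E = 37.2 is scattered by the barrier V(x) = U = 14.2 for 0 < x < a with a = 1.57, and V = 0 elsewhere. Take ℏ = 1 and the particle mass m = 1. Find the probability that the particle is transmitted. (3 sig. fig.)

E > U: inside the barrier k₂ = √(2m(E − U))/ℏ = 6.782, k₂a = 10.65.
Matching at both interfaces gives T⁻¹ = 1 + U² sin²(k₂a) / [4E(E − U)] = 1.052, hence T = 0.950.

T = 0.950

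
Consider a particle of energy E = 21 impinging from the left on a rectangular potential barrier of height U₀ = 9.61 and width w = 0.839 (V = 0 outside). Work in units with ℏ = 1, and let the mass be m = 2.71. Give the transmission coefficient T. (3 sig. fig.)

E > U₀: inside the barrier k₂ = √(2m(E − U₀))/ℏ = 7.857, k₂w = 6.592.
T = [1 + U₀² sin²(k₂w) / (4E(E − U₀))]⁻¹ = 1/1.009 = 0.991.

T = 0.991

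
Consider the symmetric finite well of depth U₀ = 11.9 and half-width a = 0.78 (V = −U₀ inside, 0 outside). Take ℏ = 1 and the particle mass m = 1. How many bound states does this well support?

Define the well-strength parameter z₀ = (a/ℏ)√(2mU₀) = 0.78 × √(2·1·11.9) = 3.805.
A new bound state (alternating even/odd) appears each time z₀ passes a multiple of π/2, so N = ⌊2z₀/π⌋ + 1 = ⌊2.422⌋ + 1 = 3.

N = 3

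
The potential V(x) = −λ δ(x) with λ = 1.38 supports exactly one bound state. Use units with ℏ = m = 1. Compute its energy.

E = -0.952

For x ≠ 0 the bound state is ψ ∝ e^{−κ|x|}; integrating the TISE across the delta gives the cusp condition 2κ = 2mλ/ℏ², so κ = 1.380.
Then E = −ℏ²κ²/(2m) = −mλ²/(2ℏ²) = -0.9522.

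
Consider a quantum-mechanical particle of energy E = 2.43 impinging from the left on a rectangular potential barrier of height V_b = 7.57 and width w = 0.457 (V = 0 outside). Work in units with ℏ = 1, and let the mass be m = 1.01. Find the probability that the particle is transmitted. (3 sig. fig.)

T = 0.170

E < V_b: inside the barrier ψ ∝ e^{±κx} with κ = √(2m(V_b − E))/ℏ = 3.222.
κw = 1.473, sinh(κw) = 2.066.
The exact tunnelling result is T⁻¹ = 1 + V_b² sinh²(κw) / [4E(V_b − E)] = 5.894, so T = 0.170.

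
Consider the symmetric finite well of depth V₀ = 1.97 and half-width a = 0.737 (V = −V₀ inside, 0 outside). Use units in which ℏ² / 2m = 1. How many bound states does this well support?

Define the well-strength parameter z₀ = (a/ℏ)√(2mV₀) = 0.737 × √(2·0.5·1.97) = 1.034.
The even/odd transcendental equations gain one root per π/2 in z₀, giving N = 1 + ⌊2z₀/π⌋ = 1 + ⌊0.6585⌋ = 1.

N = 1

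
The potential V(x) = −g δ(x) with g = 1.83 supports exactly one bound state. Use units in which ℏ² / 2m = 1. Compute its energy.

The bound state is ψ(x) = √κ e^{−κ|x|}. The derivative jump ψ'(0⁺) − ψ'(0⁻) = −(2mg/ℏ²)ψ(0) fixes κ = mg/ℏ² = 0.9150.
Then E = −ℏ²κ²/(2m) = −mg²/(2ℏ²) = -0.8372.

E = -0.837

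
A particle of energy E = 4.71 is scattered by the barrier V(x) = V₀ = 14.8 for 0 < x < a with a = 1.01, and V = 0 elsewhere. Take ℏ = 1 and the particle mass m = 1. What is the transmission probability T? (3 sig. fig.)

T = 0.000398

E < V₀: inside the barrier ψ ∝ e^{±κx} with κ = √(2m(V₀ − E))/ℏ = 4.492.
κa = 4.537, sinh(κa) = 46.71.
The exact tunnelling result is T⁻¹ = 1 + V₀² sinh²(κa) / [4E(V₀ − E)] = 2515, so T = 0.000398.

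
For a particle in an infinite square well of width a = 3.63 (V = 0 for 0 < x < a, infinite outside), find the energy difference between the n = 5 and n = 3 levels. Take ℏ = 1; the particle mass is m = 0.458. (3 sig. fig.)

E_n = n²π²ℏ²/(2ma²), so ΔE = (5² − 3²) π²ℏ²/(2ma²).
ΔE = 16 × π² / (2 × 0.458 × 3.63²) = 13.08.

ΔE = 13.1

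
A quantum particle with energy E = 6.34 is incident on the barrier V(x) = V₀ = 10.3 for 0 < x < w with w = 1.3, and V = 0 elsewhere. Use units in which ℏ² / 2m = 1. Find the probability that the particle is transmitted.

E < V₀: inside the barrier ψ ∝ e^{±κx} with κ = √(2m(V₀ − E))/ℏ = 1.990.
κw = 2.587, sinh(κw) = 6.607.
The exact tunnelling result is T⁻¹ = 1 + V₀² sinh²(κw) / [4E(V₀ − E)] = 47.12, so T = 0.0212.

T = 0.0212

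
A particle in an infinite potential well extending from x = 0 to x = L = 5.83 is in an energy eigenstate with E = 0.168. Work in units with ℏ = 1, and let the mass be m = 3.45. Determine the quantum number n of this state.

n = 2

From E_n = n²π²ℏ²/(2mL²) invert to n = √(2mL²E)/(πℏ).
n = (5.83/π) × √(2 × 3.45 × 0.168) = 1.998 → n = 2.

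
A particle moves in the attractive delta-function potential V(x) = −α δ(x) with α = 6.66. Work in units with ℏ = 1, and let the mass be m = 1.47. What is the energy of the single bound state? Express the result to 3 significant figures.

For x ≠ 0 the bound state is ψ ∝ e^{−κ|x|}; integrating the TISE across the delta gives the cusp condition 2κ = 2mα/ℏ², so κ = 9.790.
Then E = −ℏ²κ²/(2m) = −mα²/(2ℏ²) = -32.60.

E = -32.6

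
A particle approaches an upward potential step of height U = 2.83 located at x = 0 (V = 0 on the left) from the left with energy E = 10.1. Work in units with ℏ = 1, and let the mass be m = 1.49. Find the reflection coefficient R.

The wavenumbers are k₁ = √(2mE)/ℏ = 5.486 on the left and k₂ = √(2m(E − U))/ℏ = 4.655 on the right.
Continuity of ψ and ψ′ at the step yields the reflection amplitude r = (k₁ − k₂)/(k₁ + k₂) = 0.08201; thus R = |r|² = 0.006726, T = 0.9933.

R = 0.00673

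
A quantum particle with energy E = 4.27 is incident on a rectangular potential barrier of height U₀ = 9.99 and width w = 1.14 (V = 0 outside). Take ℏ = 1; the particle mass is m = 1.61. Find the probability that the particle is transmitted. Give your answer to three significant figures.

E < U₀: inside the barrier ψ ∝ e^{±κx} with κ = √(2m(U₀ − E))/ℏ = 4.292.
κw = 4.892, sinh(κw) = 66.64.
Matching ψ, ψ′ at both faces gives T = [1 + U₀² sinh²(κw) / (4E(U₀ − E))]⁻¹ = 1/4537 = 0.000220.

T = 0.000220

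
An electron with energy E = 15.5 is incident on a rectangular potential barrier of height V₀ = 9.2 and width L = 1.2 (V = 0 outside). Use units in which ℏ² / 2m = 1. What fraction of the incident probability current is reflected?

Above the barrier the interior wavenumber is k₂ = √(2m(E − V₀))/ℏ = 2.510, giving phase k₂L = 3.012.
T = [1 + V₀² sin²(k₂L) / (4E(E − V₀))]⁻¹ = 1/1.004 = 0.996.
R = 1 − T = 0.00361.

R = 0.00361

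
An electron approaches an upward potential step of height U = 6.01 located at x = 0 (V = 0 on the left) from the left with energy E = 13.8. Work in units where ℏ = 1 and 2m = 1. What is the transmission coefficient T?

T = 0.980

On each side the TISE gives plane waves with k = √(2m(E − V))/ℏ: k₁ = √(2·½·13.8) = 3.715, k₂ = √(2·½·7.79) = 2.791.
Continuity of ψ and ψ′ at the step yields the reflection amplitude r = (k₁ − k₂)/(k₁ + k₂) = 0.1420; thus R = |r|² = 0.02016, T = 0.9798.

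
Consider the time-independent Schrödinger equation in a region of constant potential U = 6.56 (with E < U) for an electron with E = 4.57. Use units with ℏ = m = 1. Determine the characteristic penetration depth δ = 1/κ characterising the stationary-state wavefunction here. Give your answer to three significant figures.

Since E < U the TISE in this region is ψ'' = κ²ψ with κ = √(2m(U − E))/ℏ.
κ = √(2 × 1 × 1.99) = 1.995. The penetration depth is δ = 1/κ = 0.501.

δ = 0.501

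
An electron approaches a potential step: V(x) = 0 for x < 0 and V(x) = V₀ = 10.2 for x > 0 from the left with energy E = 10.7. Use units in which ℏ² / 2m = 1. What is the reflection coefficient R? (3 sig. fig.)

On each side the TISE gives plane waves with k = √(2m(E − V))/ℏ: k₁ = √(2·½·10.7) = 3.271, k₂ = √(2·½·0.5) = 0.7071.
Matching ψ and ψ′ at x = 0 gives r = (k₁ − k₂)/(k₁ + k₂), so R = r² = 0.4154 and T = 1 − R = 0.5846.

R = 0.415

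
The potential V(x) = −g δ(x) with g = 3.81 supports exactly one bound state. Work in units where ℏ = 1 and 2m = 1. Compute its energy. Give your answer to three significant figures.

For x ≠ 0 the bound state is ψ ∝ e^{−κ|x|}; integrating the TISE across the delta gives the cusp condition 2κ = 2mg/ℏ², so κ = 1.905.
Then E = −ℏ²κ²/(2m) = −mg²/(2ℏ²) = -3.629.

E = -3.63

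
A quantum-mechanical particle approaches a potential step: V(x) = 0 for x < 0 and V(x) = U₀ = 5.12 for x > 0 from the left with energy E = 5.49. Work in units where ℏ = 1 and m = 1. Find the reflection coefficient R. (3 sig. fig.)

The wavenumbers are k₁ = √(2mE)/ℏ = 3.314 on the left and k₂ = √(2m(E − U₀))/ℏ = 0.8602 on the right.
Continuity of ψ and ψ′ at the step yields the reflection amplitude r = (k₁ − k₂)/(k₁ + k₂) = 0.5878; thus R = |r|² = 0.3455, T = 0.6545.

R = 0.346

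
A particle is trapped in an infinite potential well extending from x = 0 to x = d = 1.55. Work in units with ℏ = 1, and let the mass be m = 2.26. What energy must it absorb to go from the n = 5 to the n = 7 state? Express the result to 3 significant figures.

ΔE = 21.8

E_n = n²π²ℏ²/(2md²), so ΔE = (7² − 5²) π²ℏ²/(2md²).
ΔE = 24 × π² / (2 × 2.26 × 1.55²) = 21.81.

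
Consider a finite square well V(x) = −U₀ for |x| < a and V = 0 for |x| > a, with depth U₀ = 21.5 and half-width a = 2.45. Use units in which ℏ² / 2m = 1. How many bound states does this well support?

N = 8

The dimensionless depth is z₀ = a√(2mU₀)/ℏ = 2.45 × √(21.50) = 11.36.
A new bound state (alternating even/odd) appears each time z₀ passes a multiple of π/2, so N = ⌊2z₀/π⌋ + 1 = ⌊7.232⌋ + 1 = 8.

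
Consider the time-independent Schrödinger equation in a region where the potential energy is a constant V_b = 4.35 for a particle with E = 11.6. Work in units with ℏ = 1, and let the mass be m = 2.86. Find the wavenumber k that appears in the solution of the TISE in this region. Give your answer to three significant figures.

With E > V_b the solution is oscillatory, ψ ∝ e^{±ikx} with k = √(2m(E − V_b))/ℏ.
k = √(2 × 2.86 × 7.25) = 6.440.

k = 6.44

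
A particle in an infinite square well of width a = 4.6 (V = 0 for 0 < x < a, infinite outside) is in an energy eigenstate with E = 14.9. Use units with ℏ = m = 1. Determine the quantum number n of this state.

For an infinite well E_n = n²π²ℏ²/(2ma²), so n = (a/πℏ)√(2mE).
n = (4.6/π) × √(2 × 1 × 14.9) = 7.993 → n = 8.

n = 8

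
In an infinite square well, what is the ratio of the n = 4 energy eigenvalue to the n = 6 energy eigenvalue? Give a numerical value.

0.444444

Since E_n ∝ n², the ratio is (4/6)² = 0.444444.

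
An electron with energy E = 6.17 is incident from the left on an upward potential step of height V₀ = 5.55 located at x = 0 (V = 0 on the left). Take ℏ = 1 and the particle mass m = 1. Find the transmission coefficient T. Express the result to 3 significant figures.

On each side the TISE gives plane waves with k = √(2m(E − V))/ℏ: k₁ = √(2·1·6.17) = 3.513, k₂ = √(2·1·0.62) = 1.114.
Continuity of ψ and ψ′ at the step yields the reflection amplitude r = (k₁ − k₂)/(k₁ + k₂) = 0.5186; thus R = |r|² = 0.2690, T = 0.7310.

T = 0.731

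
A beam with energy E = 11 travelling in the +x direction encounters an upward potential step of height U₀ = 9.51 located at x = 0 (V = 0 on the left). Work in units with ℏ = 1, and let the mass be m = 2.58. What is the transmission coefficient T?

On each side the TISE gives plane waves with k = √(2m(E − V))/ℏ: k₁ = √(2·2.58·11) = 7.534, k₂ = √(2·2.58·1.49) = 2.773.
Continuity of ψ and ψ′ at the step yields the reflection amplitude r = (k₁ − k₂)/(k₁ + k₂) = 0.4619; thus R = |r|² = 0.2134, T = 0.7866.

T = 0.787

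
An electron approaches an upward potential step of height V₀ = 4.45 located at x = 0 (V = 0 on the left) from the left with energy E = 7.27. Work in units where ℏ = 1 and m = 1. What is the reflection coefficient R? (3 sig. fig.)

R = 0.0540

The wavenumbers are k₁ = √(2mE)/ℏ = 3.813 on the left and k₂ = √(2m(E − V₀))/ℏ = 2.375 on the right.
Continuity of ψ and ψ′ at the step yields the reflection amplitude r = (k₁ − k₂)/(k₁ + k₂) = 0.2324; thus R = |r|² = 0.05402, T = 0.9460.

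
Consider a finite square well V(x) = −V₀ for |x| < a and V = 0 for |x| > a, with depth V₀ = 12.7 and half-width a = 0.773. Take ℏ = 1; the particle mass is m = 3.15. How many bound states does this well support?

The dimensionless depth is z₀ = a√(2mV₀)/ℏ = 0.773 × √(80.01) = 6.914.
A new bound state (alternating even/odd) appears each time z₀ passes a multiple of π/2, so N = ⌊2z₀/π⌋ + 1 = ⌊4.402⌋ + 1 = 5.

N = 5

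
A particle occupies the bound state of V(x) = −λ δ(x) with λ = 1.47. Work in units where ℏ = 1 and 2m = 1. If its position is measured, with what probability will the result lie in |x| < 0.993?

P = 0.768

The normalised bound state is ψ = √κ e^{−κ|x|} with κ = mλ/ℏ² = 0.7350.
P(|x| < d) = ∫_{−d}^{d} κ e^{−2κ|x|} dx = 1 − e^{−2κd} = 1 − e^{−1.460} = 0.7677.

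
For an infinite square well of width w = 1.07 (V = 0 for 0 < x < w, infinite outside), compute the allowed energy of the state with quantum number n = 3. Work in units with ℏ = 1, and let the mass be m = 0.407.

The infinite-well eigenfunctions ψ_n = √(2/w) sin(nπx/w) vanish at both walls, giving E_n = n²π²ℏ²/(2mw²).
E_3 = 3² × π² / (2 × 0.407 × 1.07²) = 95.31.

E = 95.3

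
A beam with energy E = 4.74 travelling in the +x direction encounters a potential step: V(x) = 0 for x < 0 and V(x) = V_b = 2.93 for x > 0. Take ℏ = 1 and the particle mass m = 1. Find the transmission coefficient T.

The wavenumbers are k₁ = √(2mE)/ℏ = 3.079 on the left and k₂ = √(2m(E − V_b))/ℏ = 1.903 on the right.
Continuity of ψ and ψ′ at the step yields the reflection amplitude r = (k₁ − k₂)/(k₁ + k₂) = 0.2361; thus R = |r|² = 0.05576, T = 0.9442.

T = 0.944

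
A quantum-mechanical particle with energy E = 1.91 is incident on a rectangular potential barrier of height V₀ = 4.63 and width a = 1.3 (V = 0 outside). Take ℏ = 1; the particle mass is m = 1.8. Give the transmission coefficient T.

T = 0.00113

Since E < V₀ the interior solution is evanescent with decay constant κ = √(2m(V₀ − E))/ℏ = 3.129.
κa = 4.068, sinh(κa) = 29.21.
The exact tunnelling result is T⁻¹ = 1 + V₀² sinh²(κa) / [4E(V₀ − E)] = 881.2, so T = 0.00113.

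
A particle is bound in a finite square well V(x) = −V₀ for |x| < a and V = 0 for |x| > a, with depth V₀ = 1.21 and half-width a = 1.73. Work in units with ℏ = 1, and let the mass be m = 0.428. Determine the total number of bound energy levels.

N = 2

Define the well-strength parameter z₀ = (a/ℏ)√(2mV₀) = 1.73 × √(2·0.428·1.21) = 1.761.
A new bound state (alternating even/odd) appears each time z₀ passes a multiple of π/2, so N = ⌊2z₀/π⌋ + 1 = ⌊1.121⌋ + 1 = 2.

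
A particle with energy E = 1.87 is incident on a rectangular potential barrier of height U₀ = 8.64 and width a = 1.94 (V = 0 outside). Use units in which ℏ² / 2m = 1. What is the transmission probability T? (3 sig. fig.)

T = 0.000112

E < U₀: inside the barrier ψ ∝ e^{±κx} with κ = √(2m(U₀ − E))/ℏ = 2.602.
κa = 5.048, sinh(κa) = 77.83.
Matching ψ, ψ′ at both faces gives T = [1 + U₀² sinh²(κa) / (4E(U₀ − E))]⁻¹ = 1/8931 = 0.000112.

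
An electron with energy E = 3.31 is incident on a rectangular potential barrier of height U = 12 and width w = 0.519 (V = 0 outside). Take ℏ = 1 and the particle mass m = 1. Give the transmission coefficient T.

T = 0.0415

Since E < U the interior solution is evanescent with decay constant κ = √(2m(U − E))/ℏ = 4.169.
κw = 2.164, sinh(κw) = 4.294.
Matching ψ, ψ′ at both faces gives T = [1 + U² sinh²(κw) / (4E(U − E))]⁻¹ = 1/24.08 = 0.0415.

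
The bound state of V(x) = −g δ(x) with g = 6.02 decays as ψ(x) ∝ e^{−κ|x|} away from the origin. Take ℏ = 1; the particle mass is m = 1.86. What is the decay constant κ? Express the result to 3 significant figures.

Integrate −(ℏ²/2m)ψ'' − gδ(x)ψ = Eψ from −ε to +ε: the ψ'' term gives ψ'(0⁺) − ψ'(0⁻) and the δ term gives −(2mg/ℏ²)ψ(0).
With ψ ∝ e^{−κ|x|} this yields −2κ = −2mg/ℏ², so κ = mg/ℏ² = 11.20.

κ = 11.2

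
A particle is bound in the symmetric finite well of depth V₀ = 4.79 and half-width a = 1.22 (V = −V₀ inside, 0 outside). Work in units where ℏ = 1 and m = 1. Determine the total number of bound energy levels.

Define the well-strength parameter z₀ = (a/ℏ)√(2mV₀) = 1.22 × √(2·1·4.79) = 3.776.
A new bound state (alternating even/odd) appears each time z₀ passes a multiple of π/2, so N = ⌊2z₀/π⌋ + 1 = ⌊2.404⌋ + 1 = 3.

N = 3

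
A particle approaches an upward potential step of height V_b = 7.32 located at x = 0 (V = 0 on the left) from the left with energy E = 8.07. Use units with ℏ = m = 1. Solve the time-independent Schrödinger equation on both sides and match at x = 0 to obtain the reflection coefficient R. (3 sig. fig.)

On each side the TISE gives plane waves with k = √(2m(E − V))/ℏ: k₁ = √(2·1·8.07) = 4.017, k₂ = √(2·1·0.75) = 1.225.
Continuity of ψ and ψ′ at the step yields the reflection amplitude r = (k₁ − k₂)/(k₁ + k₂) = 0.5327; thus R = |r|² = 0.2838, T = 0.7162.

R = 0.284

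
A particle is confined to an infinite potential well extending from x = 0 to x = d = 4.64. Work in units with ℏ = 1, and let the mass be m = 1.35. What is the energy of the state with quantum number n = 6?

E = 6.11

Requiring ψ(0) = ψ(d) = 0 quantises k = nπ/d, hence E_n = ℏ²k²/2m = n²π²ℏ²/(2md²).
E_6 = 6² × π² / (2 × 1.35 × 4.64²) = 6.112.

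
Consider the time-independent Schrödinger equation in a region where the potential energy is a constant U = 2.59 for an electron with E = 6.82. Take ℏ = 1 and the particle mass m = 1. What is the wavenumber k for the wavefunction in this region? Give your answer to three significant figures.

With E > U the solution is oscillatory, ψ ∝ e^{±ikx} with k = √(2m(E − U))/ℏ.
k = √(2 × 1 × 4.23) = 2.909.

k = 2.91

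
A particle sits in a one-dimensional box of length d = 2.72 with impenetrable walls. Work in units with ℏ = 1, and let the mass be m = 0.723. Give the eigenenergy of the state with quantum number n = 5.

The infinite-well eigenfunctions ψ_n = √(2/d) sin(nπx/d) vanish at both walls, giving E_n = n²π²ℏ²/(2md²).
E_5 = 5² × π² / (2 × 0.723 × 2.72²) = 23.06.

E = 23.1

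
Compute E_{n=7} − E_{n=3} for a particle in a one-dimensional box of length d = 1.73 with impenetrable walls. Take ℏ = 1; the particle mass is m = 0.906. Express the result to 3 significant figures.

E_n = n²π²ℏ²/(2md²), so ΔE = (7² − 3²) π²ℏ²/(2md²).
ΔE = 40 × π² / (2 × 0.906 × 1.73²) = 72.80.

ΔE = 72.8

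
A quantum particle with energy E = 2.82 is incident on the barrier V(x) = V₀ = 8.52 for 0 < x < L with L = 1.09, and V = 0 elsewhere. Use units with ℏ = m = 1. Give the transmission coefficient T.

T = 0.00225

E < V₀: inside the barrier ψ ∝ e^{±κx} with κ = √(2m(V₀ − E))/ℏ = 3.376.
κL = 3.680, sinh(κL) = 19.82.
The exact tunnelling result is T⁻¹ = 1 + V₀² sinh²(κL) / [4E(V₀ − E)] = 444.3, so T = 0.00225.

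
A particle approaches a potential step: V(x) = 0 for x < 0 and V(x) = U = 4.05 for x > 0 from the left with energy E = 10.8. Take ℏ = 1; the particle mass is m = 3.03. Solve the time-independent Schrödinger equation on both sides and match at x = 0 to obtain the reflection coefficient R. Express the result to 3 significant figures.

The wavenumbers are k₁ = √(2mE)/ℏ = 8.090 on the left and k₂ = √(2m(E − U))/ℏ = 6.396 on the right.
Matching ψ and ψ′ at x = 0 gives r = (k₁ − k₂)/(k₁ + k₂), so R = r² = 0.01368 and T = 1 − R = 0.9863.

R = 0.0137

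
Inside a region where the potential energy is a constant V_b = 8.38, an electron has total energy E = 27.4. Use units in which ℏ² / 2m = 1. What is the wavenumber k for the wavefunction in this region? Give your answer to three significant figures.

With E > V_b the solution is oscillatory, ψ ∝ e^{±ikx} with k = √(2m(E − V_b))/ℏ.
k = √(2 × 0.5 × 19.02) = 4.361.

k = 4.36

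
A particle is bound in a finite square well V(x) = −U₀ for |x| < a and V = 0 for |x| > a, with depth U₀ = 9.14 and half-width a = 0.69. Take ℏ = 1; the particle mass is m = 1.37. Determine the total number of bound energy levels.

N = 3

The dimensionless depth is z₀ = a√(2mU₀)/ℏ = 0.69 × √(25.04) = 3.453.
A new bound state (alternating even/odd) appears each time z₀ passes a multiple of π/2, so N = ⌊2z₀/π⌋ + 1 = ⌊2.198⌋ + 1 = 3.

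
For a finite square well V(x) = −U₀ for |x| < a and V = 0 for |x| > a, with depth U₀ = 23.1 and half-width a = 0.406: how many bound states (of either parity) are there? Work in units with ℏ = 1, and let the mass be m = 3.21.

N = 4

Define the well-strength parameter z₀ = (a/ℏ)√(2mU₀) = 0.406 × √(2·3.21·23.1) = 4.944.
A new bound state (alternating even/odd) appears each time z₀ passes a multiple of π/2, so N = ⌊2z₀/π⌋ + 1 = ⌊3.148⌋ + 1 = 4.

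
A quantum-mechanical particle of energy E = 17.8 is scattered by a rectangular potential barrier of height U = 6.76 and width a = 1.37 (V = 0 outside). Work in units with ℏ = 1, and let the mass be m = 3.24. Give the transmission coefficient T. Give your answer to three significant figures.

T = 0.962

E > U: inside the barrier k₂ = √(2m(E − U))/ℏ = 8.458, k₂a = 11.59.
T = [1 + U² sin²(k₂a) / (4E(E − U))]⁻¹ = 1/1.040 = 0.962.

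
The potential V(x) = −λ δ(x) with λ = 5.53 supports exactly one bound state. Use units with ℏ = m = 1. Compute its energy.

The bound state is ψ(x) = √κ e^{−κ|x|}. The derivative jump ψ'(0⁺) − ψ'(0⁻) = −(2mλ/ℏ²)ψ(0) fixes κ = mλ/ℏ² = 5.530.
Then E = −ℏ²κ²/(2m) = −mλ²/(2ℏ²) = -15.29.

E = -15.3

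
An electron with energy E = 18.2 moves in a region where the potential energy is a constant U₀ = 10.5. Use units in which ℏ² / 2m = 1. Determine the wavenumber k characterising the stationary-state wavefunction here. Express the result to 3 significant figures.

k = 2.77

With E > U₀ the solution is oscillatory, ψ ∝ e^{±ikx} with k = √(2m(E − U₀))/ℏ.
k = √(2 × 0.5 × 7.7) = 2.775.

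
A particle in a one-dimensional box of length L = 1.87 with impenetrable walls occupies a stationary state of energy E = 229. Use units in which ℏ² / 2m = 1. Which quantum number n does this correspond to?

For an infinite well E_n = n²π²ℏ²/(2mL²), so n = (L/πℏ)√(2mE).
n = (1.87/π) × √(2 × 0.5 × 229) = 9.008 → n = 9.

n = 9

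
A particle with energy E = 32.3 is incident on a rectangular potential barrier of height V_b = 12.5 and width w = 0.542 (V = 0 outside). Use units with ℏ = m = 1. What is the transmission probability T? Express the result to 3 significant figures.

Above the barrier the interior wavenumber is k₂ = √(2m(E − V_b))/ℏ = 6.293, giving phase k₂w = 3.411.
Matching at both interfaces gives T⁻¹ = 1 + V_b² sin²(k₂w) / [4E(E − V_b)] = 1.004, hence T = 0.996.

T = 0.996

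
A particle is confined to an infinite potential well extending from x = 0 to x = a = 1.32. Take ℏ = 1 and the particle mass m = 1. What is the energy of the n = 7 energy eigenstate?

The infinite-well eigenfunctions ψ_n = √(2/a) sin(nπx/a) vanish at both walls, giving E_n = n²π²ℏ²/(2ma²).
E_7 = 7² × π² / (2 × 1 × 1.32²) = 138.8.

E = 139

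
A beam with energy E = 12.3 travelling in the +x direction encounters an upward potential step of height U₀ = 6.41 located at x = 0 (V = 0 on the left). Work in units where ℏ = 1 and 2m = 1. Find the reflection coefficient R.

On each side the TISE gives plane waves with k = √(2m(E − V))/ℏ: k₁ = √(2·½·12.3) = 3.507, k₂ = √(2·½·5.89) = 2.427.
Continuity of ψ and ψ′ at the step yields the reflection amplitude r = (k₁ − k₂)/(k₁ + k₂) = 0.1820; thus R = |r|² = 0.03314, T = 0.9669.

R = 0.0331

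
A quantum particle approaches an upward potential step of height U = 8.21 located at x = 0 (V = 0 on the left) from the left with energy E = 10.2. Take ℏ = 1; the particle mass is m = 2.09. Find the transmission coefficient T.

T = 0.850

On each side the TISE gives plane waves with k = √(2m(E − V))/ℏ: k₁ = √(2·2.09·10.2) = 6.530, k₂ = √(2·2.09·1.99) = 2.884.
Continuity of ψ and ψ′ at the step yields the reflection amplitude r = (k₁ − k₂)/(k₁ + k₂) = 0.3873; thus R = |r|² = 0.1500, T = 0.8500.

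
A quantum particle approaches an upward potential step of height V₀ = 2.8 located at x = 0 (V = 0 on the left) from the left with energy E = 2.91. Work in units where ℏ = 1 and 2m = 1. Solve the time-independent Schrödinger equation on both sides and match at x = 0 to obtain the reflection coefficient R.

R = 0.455

On each side the TISE gives plane waves with k = √(2m(E − V))/ℏ: k₁ = √(2·½·2.91) = 1.706, k₂ = √(2·½·0.11) = 0.3317.
Continuity of ψ and ψ′ at the step yields the reflection amplitude r = (k₁ − k₂)/(k₁ + k₂) = 0.6744; thus R = |r|² = 0.4549, T = 0.5451.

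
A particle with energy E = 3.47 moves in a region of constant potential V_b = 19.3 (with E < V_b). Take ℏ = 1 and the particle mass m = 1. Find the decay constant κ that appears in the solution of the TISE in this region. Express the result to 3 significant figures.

Since E < V_b the TISE in this region is ψ'' = κ²ψ with κ = √(2m(V_b − E))/ℏ.
κ = √(2 × 1 × 15.83) = 5.627.

κ = 5.63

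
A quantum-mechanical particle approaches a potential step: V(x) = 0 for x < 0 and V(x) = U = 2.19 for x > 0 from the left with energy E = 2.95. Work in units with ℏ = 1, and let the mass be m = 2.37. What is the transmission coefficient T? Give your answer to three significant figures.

On each side the TISE gives plane waves with k = √(2m(E − V))/ℏ: k₁ = √(2·2.37·2.95) = 3.739, k₂ = √(2·2.37·0.76) = 1.898.
Continuity of ψ and ψ′ at the step yields the reflection amplitude r = (k₁ − k₂)/(k₁ + k₂) = 0.3266; thus R = |r|² = 0.1067, T = 0.8933.

T = 0.893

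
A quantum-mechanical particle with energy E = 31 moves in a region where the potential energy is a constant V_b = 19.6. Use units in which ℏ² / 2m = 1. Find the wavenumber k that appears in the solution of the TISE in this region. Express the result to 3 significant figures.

With E > V_b the solution is oscillatory, ψ ∝ e^{±ikx} with k = √(2m(E − V_b))/ℏ.
k = √(2 × 0.5 × 11.4) = 3.376.

k = 3.38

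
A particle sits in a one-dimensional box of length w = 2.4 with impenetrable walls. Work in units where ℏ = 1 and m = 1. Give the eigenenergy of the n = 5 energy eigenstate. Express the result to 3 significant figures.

E = 21.4

The infinite-well eigenfunctions ψ_n = √(2/w) sin(nπx/w) vanish at both walls, giving E_n = n²π²ℏ²/(2mw²).
E_5 = 5² × π² / (2 × 1 × 2.4²) = 21.42.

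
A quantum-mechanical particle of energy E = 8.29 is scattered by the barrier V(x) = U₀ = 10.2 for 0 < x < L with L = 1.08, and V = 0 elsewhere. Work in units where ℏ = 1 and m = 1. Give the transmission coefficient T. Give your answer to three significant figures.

T = 0.0355

Since E < U₀ the interior solution is evanescent with decay constant κ = √(2m(U₀ − E))/ℏ = 1.954.
κL = 2.111, sinh(κL) = 4.067.
Matching ψ, ψ′ at both faces gives T = [1 + U₀² sinh²(κL) / (4E(U₀ − E))]⁻¹ = 1/28.17 = 0.0355.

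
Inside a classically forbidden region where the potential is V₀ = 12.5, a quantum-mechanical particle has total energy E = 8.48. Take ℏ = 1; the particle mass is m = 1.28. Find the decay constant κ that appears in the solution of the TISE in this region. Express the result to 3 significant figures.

Since E < V₀ the TISE in this region is ψ'' = κ²ψ with κ = √(2m(V₀ − E))/ℏ.
κ = √(2 × 1.28 × 4.02) = 3.208.

κ = 3.21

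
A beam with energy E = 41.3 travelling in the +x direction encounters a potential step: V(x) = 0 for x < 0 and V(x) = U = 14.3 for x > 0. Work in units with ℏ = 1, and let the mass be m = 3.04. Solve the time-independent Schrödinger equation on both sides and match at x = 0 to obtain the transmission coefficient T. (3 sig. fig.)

T = 0.989

On each side the TISE gives plane waves with k = √(2m(E − V))/ℏ: k₁ = √(2·3.04·41.3) = 15.85, k₂ = √(2·3.04·27) = 12.81.
Continuity of ψ and ψ′ at the step yields the reflection amplitude r = (k₁ − k₂)/(k₁ + k₂) = 0.1059; thus R = |r|² = 0.01121, T = 0.9888.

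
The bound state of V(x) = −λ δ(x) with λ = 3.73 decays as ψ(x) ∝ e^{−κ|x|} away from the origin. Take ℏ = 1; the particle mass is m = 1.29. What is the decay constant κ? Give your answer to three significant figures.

Integrating the TISE across x = 0 gives the cusp condition ψ'(0⁺) − ψ'(0⁻) = −(2mλ/ℏ²)ψ(0).
With ψ ∝ e^{−κ|x|} this yields −2κ = −2mλ/ℏ², so κ = mλ/ℏ² = 4.812.

κ = 4.81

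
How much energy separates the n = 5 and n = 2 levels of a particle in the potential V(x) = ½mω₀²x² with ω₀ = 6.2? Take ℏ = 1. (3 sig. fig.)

ΔE = 18.6

E_n = ℏω₀(n + ½), so ΔE = (5 − 2) ℏω₀ = 3 × 6.2 = 18.60.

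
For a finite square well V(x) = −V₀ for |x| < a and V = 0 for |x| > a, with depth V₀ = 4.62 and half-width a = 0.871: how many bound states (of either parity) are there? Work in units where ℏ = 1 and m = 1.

Define the well-strength parameter z₀ = (a/ℏ)√(2mV₀) = 0.871 × √(2·1·4.62) = 2.648.
The even/odd transcendental equations gain one root per π/2 in z₀, giving N = 1 + ⌊2z₀/π⌋ = 1 + ⌊1.686⌋ = 2.

N = 2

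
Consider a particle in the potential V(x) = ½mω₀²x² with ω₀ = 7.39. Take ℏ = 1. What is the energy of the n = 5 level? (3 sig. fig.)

E = 40.6

Using E_n = (n + ½)ℏω₀: E_5 = 5.5 × 7.39 = 40.65.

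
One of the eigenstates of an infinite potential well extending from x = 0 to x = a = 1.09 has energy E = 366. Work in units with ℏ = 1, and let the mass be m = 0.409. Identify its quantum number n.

For an infinite well E_n = n²π²ℏ²/(2ma²), so n = (a/πℏ)√(2mE).
n = (1.09/π) × √(2 × 0.409 × 366) = 6.003 → n = 6.

n = 6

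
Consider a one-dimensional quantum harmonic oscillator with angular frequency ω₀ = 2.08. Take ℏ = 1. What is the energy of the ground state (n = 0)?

The oscillator eigenvalues are E_n = ℏω₀(n + ½), so E_0 = 2.08 × 0.5 = 1.040.

E = 1.04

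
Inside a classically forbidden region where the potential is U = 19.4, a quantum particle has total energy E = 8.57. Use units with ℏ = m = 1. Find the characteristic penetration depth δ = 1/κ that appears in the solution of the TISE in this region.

δ = 0.215

Since E < U the TISE in this region is ψ'' = κ²ψ with κ = √(2m(U − E))/ℏ.
κ = √(2 × 1 × 10.83) = 4.654. The penetration depth is δ = 1/κ = 0.215.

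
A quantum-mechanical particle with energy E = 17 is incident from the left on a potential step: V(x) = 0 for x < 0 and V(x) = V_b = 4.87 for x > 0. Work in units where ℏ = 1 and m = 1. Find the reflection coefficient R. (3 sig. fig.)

R = 0.00709

On each side the TISE gives plane waves with k = √(2m(E − V))/ℏ: k₁ = √(2·1·17) = 5.831, k₂ = √(2·1·12.13) = 4.925.
Matching ψ and ψ′ at x = 0 gives r = (k₁ − k₂)/(k₁ + k₂), so R = r² = 0.007087 and T = 1 − R = 0.9929.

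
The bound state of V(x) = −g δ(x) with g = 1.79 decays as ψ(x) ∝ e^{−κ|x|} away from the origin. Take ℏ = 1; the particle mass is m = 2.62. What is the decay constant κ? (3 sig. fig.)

Integrate −(ℏ²/2m)ψ'' − gδ(x)ψ = Eψ from −ε to +ε: the ψ'' term gives ψ'(0⁺) − ψ'(0⁻) and the δ term gives −(2mg/ℏ²)ψ(0).
With ψ ∝ e^{−κ|x|} this yields −2κ = −2mg/ℏ², so κ = mg/ℏ² = 4.690.

κ = 4.69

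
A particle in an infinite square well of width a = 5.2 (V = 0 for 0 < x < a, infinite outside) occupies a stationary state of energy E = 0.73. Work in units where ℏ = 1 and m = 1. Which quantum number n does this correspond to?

n = 2

For an infinite well E_n = n²π²ℏ²/(2ma²), so n = (a/πℏ)√(2mE).
n = (5.2/π) × √(2 × 1 × 0.73) = 2.000 → n = 2.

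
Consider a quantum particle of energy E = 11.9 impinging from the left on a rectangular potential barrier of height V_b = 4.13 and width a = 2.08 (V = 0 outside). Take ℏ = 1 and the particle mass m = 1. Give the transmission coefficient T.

T = 0.961

Above the barrier the interior wavenumber is k₂ = √(2m(E − V_b))/ℏ = 3.942, giving phase k₂a = 8.200.
Matching at both interfaces gives T⁻¹ = 1 + V_b² sin²(k₂a) / [4E(E − V_b)] = 1.041, hence T = 0.961.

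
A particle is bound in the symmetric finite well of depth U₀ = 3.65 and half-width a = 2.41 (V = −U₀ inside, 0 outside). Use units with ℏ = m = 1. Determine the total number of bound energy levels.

N = 5

Define the well-strength parameter z₀ = (a/ℏ)√(2mU₀) = 2.41 × √(2·1·3.65) = 6.511.
A new bound state (alternating even/odd) appears each time z₀ passes a multiple of π/2, so N = ⌊2z₀/π⌋ + 1 = ⌊4.145⌋ + 1 = 5.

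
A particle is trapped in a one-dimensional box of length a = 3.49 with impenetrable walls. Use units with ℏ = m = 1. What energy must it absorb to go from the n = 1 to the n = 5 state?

ΔE = 9.72

E_n = n²π²ℏ²/(2ma²), so ΔE = (5² − 1²) π²ℏ²/(2ma²).
ΔE = 24 × π² / (2 × 1 × 3.49²) = 9.724.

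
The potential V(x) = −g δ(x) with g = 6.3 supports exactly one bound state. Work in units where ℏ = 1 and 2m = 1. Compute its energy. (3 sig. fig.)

The bound state is ψ(x) = √κ e^{−κ|x|}. The derivative jump ψ'(0⁺) − ψ'(0⁻) = −(2mg/ℏ²)ψ(0) fixes κ = mg/ℏ² = 3.150.
Then E = −ℏ²κ²/(2m) = −mg²/(2ℏ²) = -9.923.

E = -9.92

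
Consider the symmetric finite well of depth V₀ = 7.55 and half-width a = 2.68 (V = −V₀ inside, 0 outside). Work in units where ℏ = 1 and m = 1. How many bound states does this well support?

N = 7

The dimensionless depth is z₀ = a√(2mV₀)/ℏ = 2.68 × √(15.10) = 10.41.
A new bound state (alternating even/odd) appears each time z₀ passes a multiple of π/2, so N = ⌊2z₀/π⌋ + 1 = ⌊6.630⌋ + 1 = 7.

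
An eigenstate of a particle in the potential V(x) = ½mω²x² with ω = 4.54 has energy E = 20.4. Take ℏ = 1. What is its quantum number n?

E_n = ℏω(n + ½) ⇒ n = E/(ℏω) − ½ = 20.4/4.54 − 0.5 = 3.993 → n = 4.

n = 4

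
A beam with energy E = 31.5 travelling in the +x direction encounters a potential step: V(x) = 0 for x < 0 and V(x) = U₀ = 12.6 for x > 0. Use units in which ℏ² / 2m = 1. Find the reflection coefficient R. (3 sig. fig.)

R = 0.0161

The wavenumbers are k₁ = √(2mE)/ℏ = 5.612 on the left and k₂ = √(2m(E − U₀))/ℏ = 4.347 on the right.
Continuity of ψ and ψ′ at the step yields the reflection amplitude r = (k₁ − k₂)/(k₁ + k₂) = 0.1270; thus R = |r|² = 0.01613, T = 0.9839.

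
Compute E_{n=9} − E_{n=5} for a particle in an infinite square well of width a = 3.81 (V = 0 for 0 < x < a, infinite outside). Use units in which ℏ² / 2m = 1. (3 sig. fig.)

ΔE = 38.1

E_n = n²π²ℏ²/(2ma²), so ΔE = (9² − 5²) π²ℏ²/(2ma²).
ΔE = 56 × π² / (2 × 0.5 × 3.81²) = 38.07.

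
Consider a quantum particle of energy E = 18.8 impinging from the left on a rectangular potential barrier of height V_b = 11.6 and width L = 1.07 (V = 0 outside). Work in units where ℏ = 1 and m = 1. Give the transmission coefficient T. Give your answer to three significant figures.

Above the barrier the interior wavenumber is k₂ = √(2m(E − V_b))/ℏ = 3.795, giving phase k₂L = 4.060.
Matching at both interfaces gives T⁻¹ = 1 + V_b² sin²(k₂L) / [4E(E − V_b)] = 1.157, hence T = 0.864.

T = 0.864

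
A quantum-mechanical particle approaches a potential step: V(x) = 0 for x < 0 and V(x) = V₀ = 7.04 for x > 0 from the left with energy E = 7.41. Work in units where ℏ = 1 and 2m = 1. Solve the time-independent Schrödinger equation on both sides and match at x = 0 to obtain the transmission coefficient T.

The wavenumbers are k₁ = √(2mE)/ℏ = 2.722 on the left and k₂ = √(2m(E − V₀))/ℏ = 0.6083 on the right.
Matching ψ and ψ′ at x = 0 gives r = (k₁ − k₂)/(k₁ + k₂), so R = r² = 0.4029 and T = 1 − R = 0.5971.

T = 0.597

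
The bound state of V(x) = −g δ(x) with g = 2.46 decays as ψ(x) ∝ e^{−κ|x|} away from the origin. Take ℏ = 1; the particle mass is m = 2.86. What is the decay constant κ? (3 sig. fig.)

κ = 7.04

Integrate −(ℏ²/2m)ψ'' − gδ(x)ψ = Eψ from −ε to +ε: the ψ'' term gives ψ'(0⁺) − ψ'(0⁻) and the δ term gives −(2mg/ℏ²)ψ(0).
With ψ ∝ e^{−κ|x|} this yields −2κ = −2mg/ℏ², so κ = mg/ℏ² = 7.036.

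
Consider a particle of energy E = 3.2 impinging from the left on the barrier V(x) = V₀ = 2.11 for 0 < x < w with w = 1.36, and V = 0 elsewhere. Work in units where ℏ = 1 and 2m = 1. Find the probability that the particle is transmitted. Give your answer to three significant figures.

Above the barrier the interior wavenumber is k₂ = √(2m(E − V₀))/ℏ = 1.044, giving phase k₂w = 1.420.
Matching at both interfaces gives T⁻¹ = 1 + V₀² sin²(k₂w) / [4E(E − V₀)] = 1.312, hence T = 0.762.

T = 0.762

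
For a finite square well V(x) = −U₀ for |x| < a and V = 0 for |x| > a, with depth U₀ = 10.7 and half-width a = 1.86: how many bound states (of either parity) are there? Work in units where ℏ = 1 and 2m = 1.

Define the well-strength parameter z₀ = (a/ℏ)√(2mU₀) = 1.86 × √(2·0.5·10.7) = 6.084.
A new bound state (alternating even/odd) appears each time z₀ passes a multiple of π/2, so N = ⌊2z₀/π⌋ + 1 = ⌊3.873⌋ + 1 = 4.

N = 4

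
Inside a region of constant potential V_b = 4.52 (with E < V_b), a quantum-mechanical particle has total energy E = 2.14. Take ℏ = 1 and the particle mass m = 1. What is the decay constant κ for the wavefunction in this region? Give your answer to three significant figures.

κ = 2.18

Since E < V_b the TISE in this region is ψ'' = κ²ψ with κ = √(2m(V_b − E))/ℏ.
κ = √(2 × 1 × 2.38) = 2.182.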